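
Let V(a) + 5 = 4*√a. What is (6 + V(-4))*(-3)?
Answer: -3 - 24*I ≈ -3.0 - 24.0*I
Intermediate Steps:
V(a) = -5 + 4*√a
(6 + V(-4))*(-3) = (6 + (-5 + 4*√(-4)))*(-3) = (6 + (-5 + 4*(2*I)))*(-3) = (6 + (-5 + 8*I))*(-3) = (1 + 8*I)*(-3) = -3 - 24*I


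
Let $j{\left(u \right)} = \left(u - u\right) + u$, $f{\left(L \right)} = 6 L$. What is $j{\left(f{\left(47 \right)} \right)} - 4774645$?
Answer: $-4774363$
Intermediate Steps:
$j{\left(u \right)} = u$ ($j{\left(u \right)} = 0 + u = u$)
$j{\left(f{\left(47 \right)} \right)} - 4774645 = 6 \cdot 47 - 4774645 = 282 - 4774645 = -4774363$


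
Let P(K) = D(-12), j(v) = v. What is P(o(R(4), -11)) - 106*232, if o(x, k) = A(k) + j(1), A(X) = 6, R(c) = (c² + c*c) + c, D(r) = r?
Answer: -24604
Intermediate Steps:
R(c) = c + 2*c² (R(c) = (c² + c²) + c = 2*c² + c = c + 2*c²)
o(x, k) = 7 (o(x, k) = 6 + 1 = 7)
P(K) = -12
P(o(R(4), -11)) - 106*232 = -12 - 106*232 = -12 - 1*24592 = -12 - 24592 = -24604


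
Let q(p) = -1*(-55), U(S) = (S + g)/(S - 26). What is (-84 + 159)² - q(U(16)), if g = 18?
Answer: 5570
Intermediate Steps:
U(S) = (18 + S)/(-26 + S) (U(S) = (S + 18)/(S - 26) = (18 + S)/(-26 + S))
q(p) = 55
(-84 + 159)² - q(U(16)) = (-84 + 159)² - 1*55 = 75² - 55 = 5625 - 55 = 5570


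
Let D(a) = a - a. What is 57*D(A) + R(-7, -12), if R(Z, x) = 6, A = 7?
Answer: 6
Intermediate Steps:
D(a) = 0
57*D(A) + R(-7, -12) = 57*0 + 6 = 0 + 6 = 6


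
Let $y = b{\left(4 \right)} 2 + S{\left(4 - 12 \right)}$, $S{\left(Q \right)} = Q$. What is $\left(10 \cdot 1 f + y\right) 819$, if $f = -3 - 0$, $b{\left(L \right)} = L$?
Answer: $-24570$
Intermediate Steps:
$y = 0$ ($y = 4 \cdot 2 + \left(4 - 12\right) = 8 + \left(4 - 12\right) = 8 - 8 = 0$)
$f = -3$ ($f = -3 + 0 = -3$)
$\left(10 \cdot 1 f + y\right) 819 = \left(10 \cdot 1 \left(-3\right) + 0\right) 819 = \left(10 \left(-3\right) + 0\right) 819 = \left(-30 + 0\right) 819 = \left(-30\right) 819 = -24570$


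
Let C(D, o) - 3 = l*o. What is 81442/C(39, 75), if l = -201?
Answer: -40721/7536 ≈ -5.4035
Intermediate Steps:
C(D, o) = 3 - 201*o
81442/C(39, 75) = 81442/(3 - 201*75) = 81442/(3 - 15075) = 81442/(-15072) = 81442*(-1/15072) = -40721/7536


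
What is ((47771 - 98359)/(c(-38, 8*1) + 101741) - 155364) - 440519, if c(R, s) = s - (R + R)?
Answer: -60675837063/101825 ≈ -5.9588e+5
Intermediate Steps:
c(R, s) = s - 2*R
((47771 - 98359)/(c(-38, 8*1) + 101741) - 155364) - 440519 = ((47771 - 98359)/((8*1 - 2*(-38)) + 101741) - 155364) - 440519 = (-50588/((8 + 76) + 101741) - 155364) - 440519 = (-50588/(84 + 101741) - 155364) - 440519 = (-50588/101825 - 155364) - 440519 = -15819989888/101825 - 440519 = -60675837063/101825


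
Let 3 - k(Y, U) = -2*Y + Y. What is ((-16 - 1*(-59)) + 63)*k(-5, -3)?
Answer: -212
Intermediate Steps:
k(Y, U) = 3 + Y (k(Y, U) = 3 - (-2*Y + Y) = 3 - (-1)*Y = 3 + Y)
((-16 - 1*(-59)) + 63)*k(-5, -3) = ((-16 - 1*(-59)) + 63)*(3 - 5) = ((-16 + 59) + 63)*(-2) = (43 + 63)*(-2) = 106*(-2) = -212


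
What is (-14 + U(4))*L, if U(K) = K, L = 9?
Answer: -90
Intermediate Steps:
(-14 + U(4))*L = (-14 + 4)*9 = -10*9 = -90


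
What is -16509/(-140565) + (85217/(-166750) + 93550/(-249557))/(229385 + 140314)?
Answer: 16931854274898753251/144168311664641937750 ≈ 0.11744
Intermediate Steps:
-16509/(-140565) + (85217/(-166750) + 93550/(-249557))/(229385 + 140314) = -16509*(-1/140565) + (85217*(-1/166750) + 93550*(-1/249557))/369699 = 5503/46855 + (-85217/166750 - 93550/249557)*(1/369699) = 5503/46855 - 36865961369/41613629750*1/369699 = 5503/46855 - 36865961369/15384517304945250 = 16931854274898753251/144168311664641937750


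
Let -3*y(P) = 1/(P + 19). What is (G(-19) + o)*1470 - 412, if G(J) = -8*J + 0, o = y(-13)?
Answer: 668839/3 ≈ 2.2295e+5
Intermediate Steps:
y(P) = -1/(3*(19 + P)) (y(P) = -1/(3*(P + 19)) = -1/(3*(19 + P)))
o = -1/18 (o = -1/(57 + 3*(-13)) = -1/(57 - 39) = -1/18 ≈ -0.055556)
G(J) = -8*J
(G(-19) + o)*1470 - 412 = (-8*(-19) - 1/18)*1470 - 412 = (152 - 1/18)*1470 - 412 = (2735/18)*1470 - 412 = 670075/3 - 412 = 668839/3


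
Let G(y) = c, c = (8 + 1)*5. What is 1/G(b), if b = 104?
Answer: 1/45 ≈ 0.022222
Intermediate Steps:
c = 45 (c = 9*5 = 45)
G(y) = 45
1/G(b) = 1/45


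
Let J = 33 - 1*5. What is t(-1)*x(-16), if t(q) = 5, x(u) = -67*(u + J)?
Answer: -4020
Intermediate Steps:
J = 28 (J = 33 - 5 = 28)
x(u) = -1876 - 67*u (x(u) = -67*(u + 28) = -67*(28 + u) = -1876 - 67*u)
t(-1)*x(-16) = 5*(-1876 - 67*(-16)) = 5*(-1876 + 1072) = 5*(-804) = -4020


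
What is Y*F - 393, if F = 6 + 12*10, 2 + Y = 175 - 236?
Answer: -8331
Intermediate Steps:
Y = -63 (Y = -2 + (175 - 236) = -2 - 61 = -63)
F = 126 (F = 6 + 120 = 126)
Y*F - 393 = -63*126 - 393 = -7938 - 393 = -8331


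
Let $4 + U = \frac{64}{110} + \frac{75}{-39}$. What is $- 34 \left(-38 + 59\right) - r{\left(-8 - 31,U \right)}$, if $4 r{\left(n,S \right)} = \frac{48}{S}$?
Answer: $- \frac{906062}{1273} \approx -711.75$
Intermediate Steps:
$U = - \frac{3819}{715}$ ($U = -4 + \left(\frac{64}{110} + \frac{75}{-39}\right) = -4 + \left(64 \cdot \frac{1}{110} + 75 \left(- \frac{1}{39}\right)\right) = -4 + \left(\frac{32}{55} - \frac{25}{13}\right) = -4 - \frac{959}{715} = - \frac{3819}{715} \approx -5.3413$)
$r{\left(n,S \right)} = \frac{12}{S}$ ($r{\left(n,S \right)} = \frac{48 \frac{1}{S}}{4} = \frac{12}{S}$)
$- 34 \left(-38 + 59\right) - r{\left(-8 - 31,U \right)} = - 34 \left(-38 + 59\right) - \frac{12}{- \frac{3819}{715}} = \left(-34\right) 21 - 12 \left(- \frac{715}{3819}\right) = -714 - - \frac{2860}{1273} = -714 + \frac{2860}{1273} = - \frac{906062}{1273}$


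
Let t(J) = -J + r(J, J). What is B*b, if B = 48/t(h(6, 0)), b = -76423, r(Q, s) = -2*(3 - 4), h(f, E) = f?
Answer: 917076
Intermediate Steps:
r(Q, s) = 2 (r(Q, s) = -2*(-1) = 2)
t(J) = 2 - J (t(J) = -J + 2 = 2 - J)
B = -12 (B = 48/(2 - 1*6) = 48/(2 - 6) = 48/(-4) = 48*(-1/4) = -12)
B*b = -12*(-76423) = 917076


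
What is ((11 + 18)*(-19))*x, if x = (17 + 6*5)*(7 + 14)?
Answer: -543837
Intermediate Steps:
x = 987 (x = (17 + 30)*21 = 47*21 = 987)
((11 + 18)*(-19))*x = ((11 + 18)*(-19))*987 = (29*(-19))*987 = -551*987 = -543837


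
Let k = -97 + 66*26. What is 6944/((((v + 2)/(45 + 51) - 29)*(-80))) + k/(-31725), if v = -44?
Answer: 14432377/4980825 ≈ 2.8976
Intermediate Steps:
k = 1619 (k = -97 + 1716 = 1619)
6944/((((v + 2)/(45 + 51) - 29)*(-80))) + k/(-31725) = 6944/((((-44 + 2)/(45 + 51) - 29)*(-80))) + 1619/(-31725) = 6944/(((-42/96 - 29)*(-80))) + 1619*(-1/31725) = 6944/(((-42*1/96 - 29)*(-80))) - 1619/31725 = 6944/(((-7/16 - 29)*(-80))) - 1619/31725 = 6944/((-471/16*(-80))) - 1619/31725 = 6944/2355 - 1619/31725 = 14432377/4980825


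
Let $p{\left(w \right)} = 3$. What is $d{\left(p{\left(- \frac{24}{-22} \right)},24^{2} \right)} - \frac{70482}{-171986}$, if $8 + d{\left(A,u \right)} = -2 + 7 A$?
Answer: $\frac{981164}{85993} \approx 11.41$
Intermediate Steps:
$d{\left(A,u \right)} = -10 + 7 A$ ($d{\left(A,u \right)} = -8 + \left(-2 + 7 A\right) = -10 + 7 A$)
$d{\left(p{\left(- \frac{24}{-22} \right)},24^{2} \right)} - \frac{70482}{-171986} = \left(-10 + 7 \cdot 3\right) - \frac{70482}{-171986} = \left(-10 + 21\right) - 70482 \left(- \frac{1}{171986}\right) = 11 - - \frac{35241}{85993} = 11 + \frac{35241}{85993} = \frac{981164}{85993}$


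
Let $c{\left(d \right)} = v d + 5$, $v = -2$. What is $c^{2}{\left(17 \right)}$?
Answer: $841$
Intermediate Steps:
$c{\left(d \right)} = 5 - 2 d$ ($c{\left(d \right)} = - 2 d + 5 = 5 - 2 d$)
$c^{2}{\left(17 \right)} = \left(5 - 34\right)^{2} = \left(-29\right)^{2} = 841$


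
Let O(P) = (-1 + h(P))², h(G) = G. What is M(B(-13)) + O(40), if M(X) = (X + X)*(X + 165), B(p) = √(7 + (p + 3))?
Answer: 1515 + 330*I*√3 ≈ 1515.0 + 571.58*I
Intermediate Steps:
B(p) = √(10 + p) (B(p) = √(7 + (3 + p)) = √(10 + p))
O(P) = (-1 + P)²
M(X) = 2*X*(165 + X) (M(X) = (2*X)*(165 + X) = 2*X*(165 + X))
M(B(-13)) + O(40) = 2*√(10 - 13)*(165 + √(10 - 13)) + (-1 + 40)² = 2*√(-3)*(165 + √(-3)) + 39² = 2*(I*√3)*(165 + I*√3) + 1521 = 2*I*√3*(165 + I*√3) + 1521 = 1521 + 2*I*√3*(165 + I*√3)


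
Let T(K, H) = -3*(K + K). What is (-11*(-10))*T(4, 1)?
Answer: -2640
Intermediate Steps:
T(K, H) = -6*K
(-11*(-10))*T(4, 1) = (-11*(-10))*(-6*4) = 110*(-24) = -2640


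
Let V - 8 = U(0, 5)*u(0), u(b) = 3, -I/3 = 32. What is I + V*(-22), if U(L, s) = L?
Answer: -272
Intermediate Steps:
I = -96 (I = -3*32 = -96)
V = 8 (V = 8 + 0*3 = 8 + 0 = 8)
I + V*(-22) = -96 + 8*(-22) = -96 - 176 = -272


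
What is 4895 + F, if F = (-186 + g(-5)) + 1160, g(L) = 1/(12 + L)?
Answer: 41084/7 ≈ 5869.1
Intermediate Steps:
F = 6819/7 (F = (-186 + 1/(12 - 5)) + 1160 = (-186 + 1/7) + 1160 = (-186 + ⅐) + 1160 = -1301/7 + 1160 = 6819/7 ≈ 974.14)
4895 + F = 4895 + 6819/7 = 41084/7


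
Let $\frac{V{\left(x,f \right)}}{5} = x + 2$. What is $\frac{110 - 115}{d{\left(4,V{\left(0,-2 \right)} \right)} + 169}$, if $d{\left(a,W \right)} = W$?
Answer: $- \frac{5}{179} \approx -0.027933$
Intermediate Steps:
$V{\left(x,f \right)} = 10 + 5 x$ ($V{\left(x,f \right)} = 5 \left(x + 2\right) = 5 \left(2 + x\right) = 10 + 5 x$)
$\frac{110 - 115}{d{\left(4,V{\left(0,-2 \right)} \right)} + 169} = \frac{110 - 115}{\left(10 + 5 \cdot 0\right) + 169} = - \frac{5}{\left(10 + 0\right) + 169} = - \frac{5}{10 + 169} = - \frac{5}{179}$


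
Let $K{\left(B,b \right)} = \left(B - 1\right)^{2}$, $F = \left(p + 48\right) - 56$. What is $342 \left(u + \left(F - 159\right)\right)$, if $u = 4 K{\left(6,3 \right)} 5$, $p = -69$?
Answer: $90288$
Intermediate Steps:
$F = -77$ ($F = \left(-69 + 48\right) - 56 = -21 - 56 = -77$)
$K{\left(B,b \right)} = \left(-1 + B\right)^{2}$
$u = 500$ ($u = 4 \left(-1 + 6\right)^{2} \cdot 5 = 4 \cdot 5^{2} \cdot 5 = 4 \cdot 25 \cdot 5 = 100 \cdot 5 = 500$)
$342 \left(u + \left(F - 159\right)\right) = 342 \left(500 - 236\right) = 342 \cdot 264 = 90288$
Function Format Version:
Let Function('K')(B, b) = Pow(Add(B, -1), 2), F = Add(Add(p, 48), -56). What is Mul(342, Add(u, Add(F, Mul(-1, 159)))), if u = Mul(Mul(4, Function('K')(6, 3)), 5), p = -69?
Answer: 90288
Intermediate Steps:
F = -77 (F = Add(Add(-69, 48), -56) = Add(-21, -56) = -77)
Function('K')(B, b) = Pow(Add(-1, B), 2)
u = 500 (u = Mul(Mul(4, Pow(Add(-1, 6), 2)), 5) = Mul(Mul(4, Pow(5, 2)), 5) = Mul(Mul(4, 25), 5) = Mul(100, 5) = 500)
Mul(342, Add(u, Add(F, Mul(-1, 159)))) = Mul(342, Add(500, Add(-77, Mul(-1, 159)))) = Mul(342, Add(500, Add(-77, -159))) = Mul(342, Add(500, -236)) = Mul(342, 264) = 90288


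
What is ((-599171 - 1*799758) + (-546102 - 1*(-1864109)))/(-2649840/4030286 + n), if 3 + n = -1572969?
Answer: 27178233641/528294139986 ≈ 0.051445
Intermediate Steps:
n = -1572972 (n = -3 - 1572969 = -1572972)
((-599171 - 1*799758) + (-546102 - 1*(-1864109)))/(-2649840/4030286 + n) = ((-599171 - 1*799758) + (-546102 - 1*(-1864109)))/(-2649840/4030286 - 1572972) = ((-599171 - 799758) + (-546102 + 1864109))/(-2649840*1/4030286 - 1572972) = (-1398929 + 1318007)/(-1324920/2015143 - 1572972) = -80922/(-3169764839916/2015143) = -80922*(-2015143/3169764839916) = 27178233641/528294139986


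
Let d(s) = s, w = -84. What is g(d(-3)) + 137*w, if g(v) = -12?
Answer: -11520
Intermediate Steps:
g(d(-3)) + 137*w = -12 + 137*(-84) = -12 - 11508 = -11520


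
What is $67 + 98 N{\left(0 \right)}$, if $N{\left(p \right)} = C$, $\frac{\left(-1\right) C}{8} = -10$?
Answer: $7907$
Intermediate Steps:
$C = 80$ ($C = \left(-8\right) \left(-10\right) = 80$)
$N{\left(p \right)} = 80$
$67 + 98 N{\left(0 \right)} = 67 + 98 \cdot 80 = 67 + 7840 = 7907$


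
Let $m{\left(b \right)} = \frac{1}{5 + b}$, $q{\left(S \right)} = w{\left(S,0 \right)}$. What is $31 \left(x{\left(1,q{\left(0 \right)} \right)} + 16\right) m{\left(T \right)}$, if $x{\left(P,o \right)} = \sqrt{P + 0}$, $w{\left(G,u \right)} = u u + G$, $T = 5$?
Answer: $\frac{527}{10} \approx 52.7$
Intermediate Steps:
$w{\left(G,u \right)} = G + u^{2}$ ($w{\left(G,u \right)} = u^{2} + G = G + u^{2}$)
$q{\left(S \right)} = S$ ($q{\left(S \right)} = S + 0^{2} = S + 0 = S$)
$x{\left(P,o \right)} = \sqrt{P}$
$31 \left(x{\left(1,q{\left(0 \right)} \right)} + 16\right) m{\left(T \right)} = \frac{31 \left(\sqrt{1} + 16\right)}{5 + 5} = \frac{31 \left(1 + 16\right)}{10} = 31 \cdot 17 \cdot \frac{1}{10} = 527 \cdot \frac{1}{10} = \frac{527}{10}$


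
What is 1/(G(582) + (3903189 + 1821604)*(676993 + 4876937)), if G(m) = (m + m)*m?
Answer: 1/31795100263938 ≈ 3.1451e-14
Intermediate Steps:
G(m) = 2*m² (G(m) = (2*m)*m = 2*m²)
1/(G(582) + (3903189 + 1821604)*(676993 + 4876937)) = 1/(2*582² + (3903189 + 1821604)*(676993 + 4876937)) = 1/(2*338724 + 5724793*5553930) = 1/(677448 + 31795099586490) = 1/31795100263938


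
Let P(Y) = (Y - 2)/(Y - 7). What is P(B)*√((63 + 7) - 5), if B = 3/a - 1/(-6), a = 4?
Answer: 13*√65/73 ≈ 1.4357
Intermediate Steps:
B = 11/12 (B = 3/4 - 1/(-6) = 3*(¼) - 1*(-⅙) = ¾ + ⅙ = 11/12 ≈ 0.91667)
P(Y) = (-2 + Y)/(-7 + Y)
P(B)*√((63 + 7) - 5) = ((-2 + 11/12)/(-7 + 11/12))*√((63 + 7) - 5) = (-13/12/(-73/12))*√(70 - 5) = (-12/73*(-13/12))*√65 = 13*√65/73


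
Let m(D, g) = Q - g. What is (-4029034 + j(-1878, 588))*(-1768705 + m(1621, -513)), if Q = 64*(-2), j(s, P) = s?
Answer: 7127942307840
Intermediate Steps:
Q = -128
m(D, g) = -128 - g
(-4029034 + j(-1878, 588))*(-1768705 + m(1621, -513)) = (-4029034 - 1878)*(-1768705 + (-128 - 1*(-513))) = -4030912*(-1768705 + (-128 + 513)) = -4030912*(-1768705 + 385) = -4030912*(-1768320) = 7127942307840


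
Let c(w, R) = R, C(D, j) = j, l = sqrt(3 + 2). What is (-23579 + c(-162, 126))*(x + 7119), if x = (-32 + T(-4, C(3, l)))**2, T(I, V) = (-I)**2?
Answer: -172965875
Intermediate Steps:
l = sqrt(5) ≈ 2.2361
T(I, V) = I**2
x = 256 (x = (-32 + (-4)**2)**2 = (-32 + 16)**2 = (-16)**2 = 256)
(-23579 + c(-162, 126))*(x + 7119) = (-23579 + 126)*(256 + 7119) = -23453*7375 = -172965875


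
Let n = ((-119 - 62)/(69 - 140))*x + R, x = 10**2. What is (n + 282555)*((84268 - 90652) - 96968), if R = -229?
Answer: -2073576600592/71 ≈ -2.9205e+10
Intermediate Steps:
x = 100
n = 1841/71 (n = ((-119 - 62)/(69 - 140))*100 - 229 = -181/(-71)*100 - 229 = -181*(-1/71)*100 - 229 = (181/71)*100 - 229 = 18100/71 - 229 = 1841/71 ≈ 25.930)
(n + 282555)*((84268 - 90652) - 96968) = (1841/71 + 282555)*((84268 - 90652) - 96968) = 20063246*(-6384 - 96968)/71 = (20063246/71)*(-103352) = -2073576600592/71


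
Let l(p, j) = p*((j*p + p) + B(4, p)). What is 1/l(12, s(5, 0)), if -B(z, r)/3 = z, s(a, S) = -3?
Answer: -1/432 ≈ -0.0023148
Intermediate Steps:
B(z, r) = -3*z
l(p, j) = p*(-12 + p + j*p) (l(p, j) = p*((j*p + p) - 3*4) = p*((p + j*p) - 12) = p*(-12 + p + j*p))
1/l(12, s(5, 0)) = 1/(12*(-12 + 12 - 3*12)) = 1/(12*(-12 + 12 - 36)) = 1/(12*(-36)) = 1/(-432) = -1/432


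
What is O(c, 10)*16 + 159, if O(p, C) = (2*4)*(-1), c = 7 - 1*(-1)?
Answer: 31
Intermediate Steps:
c = 8 (c = 7 + 1 = 8)
O(p, C) = -8 (O(p, C) = 8*(-1) = -8)
O(c, 10)*16 + 159 = -8*16 + 159 = -128 + 159 = 31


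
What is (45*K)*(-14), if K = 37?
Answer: -23310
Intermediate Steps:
(45*K)*(-14) = (45*37)*(-14) = 1665*(-14) = -23310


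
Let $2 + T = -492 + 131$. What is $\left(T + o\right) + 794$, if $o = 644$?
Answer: $1075$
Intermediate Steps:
$T = -363$ ($T = -2 + \left(-492 + 131\right) = -2 - 361 = -363$)
$\left(T + o\right) + 794 = \left(-363 + 644\right) + 794 = 281 + 794 = 1075$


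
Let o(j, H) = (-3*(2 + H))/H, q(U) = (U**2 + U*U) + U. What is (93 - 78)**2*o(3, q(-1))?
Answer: -2025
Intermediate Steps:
q(U) = U + 2*U**2 (q(U) = (U**2 + U**2) + U = 2*U**2 + U = U + 2*U**2)
o(j, H) = (-6 - 3*H)/H
(93 - 78)**2*o(3, q(-1)) = (93 - 78)**2*(-3 - 6*(-1/(1 + 2*(-1)))) = 15**2*(-3 - 6*(-1/(1 - 2))) = 225*(-3 - 6/((-1*(-1)))) = 225*(-3 - 6/1) = 225*(-3 - 6*1) = 225*(-3 - 6) = 225*(-9) = -2025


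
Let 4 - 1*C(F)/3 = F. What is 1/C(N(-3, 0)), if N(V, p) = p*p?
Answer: 1/12 ≈ 0.083333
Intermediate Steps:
N(V, p) = p**2
C(F) = 12 - 3*F
1/C(N(-3, 0)) = 1/(12 - 3*0**2) = 1/(12 - 3*0) = 1/(12 + 0) = 1/12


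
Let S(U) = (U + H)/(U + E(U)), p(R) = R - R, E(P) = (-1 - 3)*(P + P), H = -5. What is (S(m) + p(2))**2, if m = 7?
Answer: 4/2401 ≈ 0.0016660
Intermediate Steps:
E(P) = -8*P
p(R) = 0
S(U) = -(-5 + U)/(7*U) (S(U) = (U - 5)/(U - 8*U) = (-5 + U)/((-7*U)) = (-5 + U)*(-1/(7*U)) = -(-5 + U)/(7*U))
(S(m) + p(2))**2 = ((1/7)*(5 - 1*7)/7 + 0)**2 = ((1/7)*(1/7)*(5 - 7) + 0)**2 = ((1/7)*(1/7)*(-2) + 0)**2 = (-2/49 + 0)**2 = (-2/49)**2 = 4/2401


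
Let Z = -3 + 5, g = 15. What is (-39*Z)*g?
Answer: -1170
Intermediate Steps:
Z = 2
(-39*Z)*g = -39*2*15 = -78*15 = -1170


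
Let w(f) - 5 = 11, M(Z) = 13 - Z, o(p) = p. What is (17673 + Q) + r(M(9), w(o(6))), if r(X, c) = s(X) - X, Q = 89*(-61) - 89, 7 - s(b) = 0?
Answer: 12158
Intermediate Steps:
s(b) = 7 (s(b) = 7 - 1*0 = 7 + 0 = 7)
w(f) = 16 (w(f) = 5 + 11 = 16)
Q = -5518 (Q = -5429 - 89 = -5518)
r(X, c) = 7 - X
(17673 + Q) + r(M(9), w(o(6))) = (17673 - 5518) + (7 - (13 - 1*9)) = 12155 + (7 - (13 - 9)) = 12155 + (7 - 1*4) = 12155 + (7 - 4) = 12155 + 3 = 12158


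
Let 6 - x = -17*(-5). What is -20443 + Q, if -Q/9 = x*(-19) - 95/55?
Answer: -373301/11 ≈ -33936.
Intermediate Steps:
x = -79 (x = 6 - (-17)*(-5) = 6 - 1*85 = 6 - 85 = -79)
Q = -148428/11 (Q = -9*(-79*(-19) - 95/55) = -9*(1501 - 95*1/55) = -9*(1501 - 19/11) = -9*16492/11 = -148428/11 ≈ -13493.)
-20443 + Q = -20443 - 148428/11 = -373301/11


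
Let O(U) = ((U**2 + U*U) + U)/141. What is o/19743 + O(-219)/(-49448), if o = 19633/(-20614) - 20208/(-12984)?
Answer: -3504112280368561/255852270396079896 ≈ -0.013696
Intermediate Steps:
O(U) = U/141 + 2*U**2/141 (O(U) = ((U**2 + U**2) + U)*(1/141) = (2*U**2 + U)*(1/141) = (U + 2*U**2)*(1/141) = U/141 + 2*U**2/141)
o = 6735535/11152174 (o = 19633*(-1/20614) - 20208*(-1/12984) = -19633/20614 + 842/541 = 6735535/11152174 ≈ 0.60397)
o/19743 + O(-219)/(-49448) = (6735535/11152174)/19743 + ((1/141)*(-219)*(1 + 2*(-219)))/(-49448) = (6735535/11152174)*(1/19743) + ((1/141)*(-219)*(1 - 438))*(-1/49448) = 6735535/220177371282 + ((1/141)*(-219)*(-437))*(-1/49448) = 6735535/220177371282 + (31901/47)*(-1/49448) = 6735535/220177371282 - 31901/2324056 = -3504112280368561/255852270396079896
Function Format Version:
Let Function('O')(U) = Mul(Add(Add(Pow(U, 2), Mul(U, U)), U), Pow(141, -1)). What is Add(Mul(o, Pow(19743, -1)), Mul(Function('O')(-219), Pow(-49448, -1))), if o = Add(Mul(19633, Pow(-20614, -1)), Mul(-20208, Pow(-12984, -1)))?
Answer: Rational(-3504112280368561, 255852270396079896) ≈ -0.013696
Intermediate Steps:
Function('O')(U) = Add(Mul(Rational(1, 141), U), Mul(Rational(2, 141), Pow(U, 2))) (Function('O')(U) = Mul(Add(Add(Pow(U, 2), Pow(U, 2)), U), Rational(1, 141)) = Mul(Add(Mul(2, Pow(U, 2)), U), Rational(1, 141)) = Mul(Add(U, Mul(2, Pow(U, 2))), Rational(1, 141)) = Add(Mul(Rational(1, 141), U), Mul(Rational(2, 141), Pow(U, 2))))
o = Rational(6735535, 11152174) (o = Add(Mul(19633, Rational(-1, 20614)), Mul(-20208, Rational(-1, 12984))) = Add(Rational(-19633, 20614), Rational(842, 541)) = Rational(6735535, 11152174) ≈ 0.60397)
Add(Mul(o, Pow(19743, -1)), Mul(Function('O')(-219), Pow(-49448, -1))) = Add(Mul(Rational(6735535, 11152174), Pow(19743, -1)), Mul(Mul(Rational(1, 141), -219, Add(1, Mul(2, -219))), Pow(-49448, -1))) = Add(Mul(Rational(6735535, 11152174), Rational(1, 19743)), Mul(Mul(Rational(1, 141), -219, Add(1, -438)), Rational(-1, 49448))) = Add(Rational(6735535, 220177371282), Mul(Mul(Rational(1, 141), -219, -437), Rational(-1, 49448))) = Add(Rational(6735535, 220177371282), Mul(Rational(31901, 47), Rational(-1, 49448))) = Add(Rational(6735535, 220177371282), Rational(-31901, 2324056)) = Rational(-3504112280368561, 255852270396079896)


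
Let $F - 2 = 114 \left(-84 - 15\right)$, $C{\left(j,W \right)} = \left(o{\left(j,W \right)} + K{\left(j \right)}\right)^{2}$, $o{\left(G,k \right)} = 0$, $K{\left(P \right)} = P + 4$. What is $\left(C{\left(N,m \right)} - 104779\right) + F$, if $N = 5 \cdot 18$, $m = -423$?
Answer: $-107227$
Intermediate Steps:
$K{\left(P \right)} = 4 + P$
$N = 90$
$C{\left(j,W \right)} = \left(4 + j\right)^{2}$ ($C{\left(j,W \right)} = \left(0 + \left(4 + j\right)\right)^{2} = \left(4 + j\right)^{2}$)
$F = -11284$ ($F = 2 + 114 \left(-84 - 15\right) = 2 + 114 \left(-99\right) = 2 - 11286 = -11284$)
$\left(C{\left(N,m \right)} - 104779\right) + F = \left(\left(4 + 90\right)^{2} - 104779\right) - 11284 = \left(94^{2} - 104779\right) - 11284 = \left(8836 - 104779\right) - 11284 = -95943 - 11284 = -107227$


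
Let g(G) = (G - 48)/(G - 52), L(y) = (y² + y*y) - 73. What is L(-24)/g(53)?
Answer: 1079/5 ≈ 215.80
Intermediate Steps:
L(y) = -73 + 2*y² (L(y) = (y² + y²) - 73 = 2*y² - 73 = -73 + 2*y²)
g(G) = (-48 + G)/(-52 + G)
L(-24)/g(53) = (-73 + 2*(-24)²)/(((-48 + 53)/(-52 + 53))) = (-73 + 2*576)/((5/1)) = (-73 + 1152)/((1*5)) = 1079/5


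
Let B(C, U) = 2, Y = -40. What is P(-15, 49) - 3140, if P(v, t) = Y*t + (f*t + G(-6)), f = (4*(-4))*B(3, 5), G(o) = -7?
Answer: -6675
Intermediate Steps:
f = -32 (f = (4*(-4))*2 = -16*2 = -32)
P(v, t) = -7 - 72*t (P(v, t) = -40*t + (-32*t - 7) = -40*t + (-7 - 32*t) = -7 - 72*t)
P(-15, 49) - 3140 = (-7 - 72*49) - 3140 = (-7 - 3528) - 3140 = -3535 - 3140 = -6675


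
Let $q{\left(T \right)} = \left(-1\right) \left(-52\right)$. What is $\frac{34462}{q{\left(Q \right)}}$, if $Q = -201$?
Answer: $\frac{17231}{26} \approx 662.73$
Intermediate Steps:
$q{\left(T \right)} = 52$
$\frac{34462}{q{\left(Q \right)}} = \frac{34462}{52} = 34462 \cdot \frac{1}{52} = \frac{17231}{26}$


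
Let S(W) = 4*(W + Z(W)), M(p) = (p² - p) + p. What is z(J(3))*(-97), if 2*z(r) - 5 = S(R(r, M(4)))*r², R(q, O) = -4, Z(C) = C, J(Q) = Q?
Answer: 27451/2 ≈ 13726.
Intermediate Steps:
M(p) = p²
S(W) = 8*W (S(W) = 4*(W + W) = 4*(2*W) = 8*W)
z(r) = 5/2 - 16*r² (z(r) = 5/2 + ((8*(-4))*r²)/2 = 5/2 + (-32*r²)/2 = 5/2 - 16*r²)
z(J(3))*(-97) = (5/2 - 16*3²)*(-97) = (5/2 - 16*9)*(-97) = (5/2 - 144)*(-97) = -283/2*(-97) = 27451/2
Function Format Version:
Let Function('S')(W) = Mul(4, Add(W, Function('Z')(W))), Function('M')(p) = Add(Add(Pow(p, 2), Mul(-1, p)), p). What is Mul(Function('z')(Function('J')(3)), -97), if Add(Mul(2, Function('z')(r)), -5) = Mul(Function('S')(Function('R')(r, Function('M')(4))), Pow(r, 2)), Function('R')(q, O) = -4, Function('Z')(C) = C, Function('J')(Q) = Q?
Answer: Rational(27451, 2) ≈ 13726.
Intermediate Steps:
Function('M')(p) = Pow(p, 2)
Function('S')(W) = Mul(8, W) (Function('S')(W) = Mul(4, Add(W, W)) = Mul(4, Mul(2, W)) = Mul(8, W))
Function('z')(r) = Add(Rational(5, 2), Mul(-16, Pow(r, 2))) (Function('z')(r) = Add(Rational(5, 2), Mul(Rational(1, 2), Mul(Mul(8, -4), Pow(r, 2)))) = Add(Rational(5, 2), Mul(Rational(1, 2), Mul(-32, Pow(r, 2)))) = Add(Rational(5, 2), Mul(-16, Pow(r, 2))))
Mul(Function('z')(Function('J')(3)), -97) = Mul(Add(Rational(5, 2), Mul(-16, Pow(3, 2))), -97) = Mul(Add(Rational(5, 2), Mul(-16, 9)), -97) = Mul(Add(Rational(5, 2), -144), -97) = Mul(Rational(-283, 2), -97) = Rational(27451, 2)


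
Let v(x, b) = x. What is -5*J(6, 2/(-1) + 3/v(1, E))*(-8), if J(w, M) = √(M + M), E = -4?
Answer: 40*√2 ≈ 56.569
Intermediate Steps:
J(w, M) = √2*√M (J(w, M) = √(2*M) = √2*√M)
-5*J(6, 2/(-1) + 3/v(1, E))*(-8) = -5*√2*√(2/(-1) + 3/1)*(-8) = -5*√2*√(2*(-1) + 3*1)*(-8) = -5*√2*√(-2 + 3)*(-8) = -5*√2*√1*(-8) = -5*√2*(-8) = 40*√2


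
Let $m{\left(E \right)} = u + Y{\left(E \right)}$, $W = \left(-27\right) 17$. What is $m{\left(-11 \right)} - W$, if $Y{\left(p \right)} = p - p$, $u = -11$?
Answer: $448$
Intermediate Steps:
$W = -459$
$Y{\left(p \right)} = 0$
$m{\left(E \right)} = -11$ ($m{\left(E \right)} = -11 + 0 = -11$)
$m{\left(-11 \right)} - W = -11 - -459 = -11 + 459 = 448$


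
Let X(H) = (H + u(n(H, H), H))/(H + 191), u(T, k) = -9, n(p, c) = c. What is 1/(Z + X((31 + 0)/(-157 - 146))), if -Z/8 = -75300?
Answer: 28921/17422009021 ≈ 1.6600e-6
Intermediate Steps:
Z = 602400 (Z = -8*(-75300) = 602400)
X(H) = (-9 + H)/(191 + H) (X(H) = (H - 9)/(H + 191) = (-9 + H)/(191 + H))
1/(Z + X((31 + 0)/(-157 - 146))) = 1/(602400 + (-9 + (31 + 0)/(-157 - 146))/(191 + (31 + 0)/(-157 - 146))) = 1/(602400 + (-9 + 31/(-303))/(191 + 31/(-303))) = 1/(602400 + (-9 + 31*(-1/303))/(191 + 31*(-1/303))) = 1/(602400 + (-9 - 31/303)/(191 - 31/303)) = 1/(602400 - 2758/303/(57842/303)) = 1/(602400 + (303/57842)*(-2758/303)) = 1/(602400 - 1379/28921) = 1/(17422009021/28921) = 28921/17422009021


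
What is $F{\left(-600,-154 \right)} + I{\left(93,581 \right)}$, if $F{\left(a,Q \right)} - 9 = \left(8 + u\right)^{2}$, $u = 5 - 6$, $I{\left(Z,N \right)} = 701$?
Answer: $759$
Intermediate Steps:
$u = -1$
$F{\left(a,Q \right)} = 58$ ($F{\left(a,Q \right)} = 9 + \left(8 - 1\right)^{2} = 9 + 7^{2} = 9 + 49 = 58$)
$F{\left(-600,-154 \right)} + I{\left(93,581 \right)} = 58 + 701 = 759$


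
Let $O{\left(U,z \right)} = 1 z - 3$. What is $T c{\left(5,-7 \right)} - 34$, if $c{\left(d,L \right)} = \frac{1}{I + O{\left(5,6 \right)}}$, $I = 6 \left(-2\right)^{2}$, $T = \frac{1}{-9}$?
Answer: $- \frac{8263}{243} \approx -34.004$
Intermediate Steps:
$T = - \frac{1}{9} \approx -0.11111$
$O{\left(U,z \right)} = -3 + z$ ($O{\left(U,z \right)} = z - 3 = -3 + z$)
$I = 24$ ($I = 6 \cdot 4 = 24$)
$c{\left(d,L \right)} = \frac{1}{27}$ ($c{\left(d,L \right)} = \frac{1}{24 + \left(-3 + 6\right)} = \frac{1}{24 + 3} = \frac{1}{27}$)
$T c{\left(5,-7 \right)} - 34 = \left(- \frac{1}{9}\right) \frac{1}{27} - 34 = - \frac{1}{243} - 34 = - \frac{8263}{243}$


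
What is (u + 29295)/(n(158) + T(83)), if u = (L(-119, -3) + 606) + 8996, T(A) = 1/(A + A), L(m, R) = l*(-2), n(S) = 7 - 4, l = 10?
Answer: 6453582/499 ≈ 12933.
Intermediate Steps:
n(S) = 3
L(m, R) = -20 (L(m, R) = 10*(-2) = -20)
T(A) = 1/(2*A)
u = 9582 (u = (-20 + 606) + 8996 = 586 + 8996 = 9582)
(u + 29295)/(n(158) + T(83)) = (9582 + 29295)/(3 + (½)/83) = 38877/(3 + (½)*(1/83)) = 38877/(3 + 1/166) = 38877/(499/166) = 38877*(166/499) = 6453582/499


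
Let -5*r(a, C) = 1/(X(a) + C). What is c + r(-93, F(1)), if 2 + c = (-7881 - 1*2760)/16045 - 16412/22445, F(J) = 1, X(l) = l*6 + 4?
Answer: -27037222670/7966076153 ≈ -3.3940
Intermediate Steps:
X(l) = 4 + 6*l (X(l) = 6*l + 4 = 4 + 6*l)
r(a, C) = -1/(5*(4 + C + 6*a)) (r(a, C) = -1/(5*((4 + 6*a) + C)) = -1/(5*(4 + C + 6*a)))
c = -244485567/72026005 (c = -2 + ((-7881 - 1*2760)/16045 - 16412/22445) = -2 + ((-7881 - 2760)*(1/16045) - 16412*1/22445) = -2 + (-10641*1/16045 - 16412/22445) = -2 + (-10641/16045 - 16412/22445) = -2 - 100433557/72026005 = -244485567/72026005 ≈ -3.3944)
c + r(-93, F(1)) = -244485567/72026005 - 1/(20 + 5*1 + 30*(-93)) = -244485567/72026005 - 1/(20 + 5 - 2790) = -244485567/72026005 - 1/(-2765) = -244485567/72026005 - 1*(-1/2765) = -244485567/72026005 + 1/2765 = -27037222670/7966076153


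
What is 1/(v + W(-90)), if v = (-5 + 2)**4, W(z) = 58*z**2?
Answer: 1/469881 ≈ 2.1282e-6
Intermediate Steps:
v = 81 (v = (-3)**4 = 81)
1/(v + W(-90)) = 1/(81 + 58*(-90)**2) = 1/(81 + 58*8100) = 1/(81 + 469800) = 1/469881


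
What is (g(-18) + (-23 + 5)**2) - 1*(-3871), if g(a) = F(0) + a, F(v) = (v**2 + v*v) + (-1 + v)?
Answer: 4176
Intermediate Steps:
F(v) = -1 + v + 2*v**2 (F(v) = (v**2 + v**2) + (-1 + v) = 2*v**2 + (-1 + v) = -1 + v + 2*v**2)
g(a) = -1 + a (g(a) = (-1 + 0 + 2*0**2) + a = (-1 + 0 + 2*0) + a = (-1 + 0 + 0) + a = -1 + a)
(g(-18) + (-23 + 5)**2) - 1*(-3871) = ((-1 - 18) + (-23 + 5)**2) - 1*(-3871) = (-19 + (-18)**2) + 3871 = (-19 + 324) + 3871 = 305 + 3871 = 4176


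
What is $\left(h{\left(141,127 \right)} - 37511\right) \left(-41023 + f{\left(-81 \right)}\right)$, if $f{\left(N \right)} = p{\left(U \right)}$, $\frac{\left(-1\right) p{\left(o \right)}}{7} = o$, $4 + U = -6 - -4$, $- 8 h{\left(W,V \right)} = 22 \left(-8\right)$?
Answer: $1536336709$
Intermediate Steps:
$h{\left(W,V \right)} = 22$ ($h{\left(W,V \right)} = - \frac{22 \left(-8\right)}{8} = \left(- \frac{1}{8}\right) \left(-176\right) = 22$)
$U = -6$ ($U = -4 - 2 = -6$)
$p{\left(o \right)} = - 7 o$
$f{\left(N \right)} = 42$ ($f{\left(N \right)} = \left(-7\right) \left(-6\right) = 42$)
$\left(h{\left(141,127 \right)} - 37511\right) \left(-41023 + f{\left(-81 \right)}\right) = \left(22 - 37511\right) \left(-41023 + 42\right) = \left(-37489\right) \left(-40981\right) = 1536336709$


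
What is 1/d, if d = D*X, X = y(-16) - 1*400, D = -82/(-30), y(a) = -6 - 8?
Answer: -5/5658 ≈ -0.00088370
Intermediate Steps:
y(a) = -14
D = 41/15 (D = -82*(-1/30) = 41/15 ≈ 2.7333)
X = -414 (X = -14 - 1*400 = -14 - 400 = -414)
d = -5658/5 (d = (41/15)*(-414) = -5658/5 ≈ -1131.6)
1/d = 1/(-5658/5) = -5/5658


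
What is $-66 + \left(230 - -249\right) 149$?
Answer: $71305$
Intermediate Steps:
$-66 + \left(230 - -249\right) 149 = -66 + \left(230 + 249\right) 149 = -66 + 479 \cdot 149 = -66 + 71371 = 71305$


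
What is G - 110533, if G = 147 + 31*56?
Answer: -108650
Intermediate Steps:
G = 1883 (G = 147 + 1736 = 1883)
G - 110533 = 1883 - 110533 = -108650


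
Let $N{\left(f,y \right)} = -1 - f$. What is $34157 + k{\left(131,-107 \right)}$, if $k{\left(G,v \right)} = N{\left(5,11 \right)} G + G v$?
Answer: $19354$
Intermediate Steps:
$k{\left(G,v \right)} = - 6 G + G v$ ($k{\left(G,v \right)} = \left(-1 - 5\right) G + G v = - 6 G + G v$)
$34157 + k{\left(131,-107 \right)} = 34157 + 131 \left(-6 - 107\right) = 34157 + 131 \left(-113\right) = 34157 - 14803 = 19354$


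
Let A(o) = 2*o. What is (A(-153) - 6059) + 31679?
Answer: 25314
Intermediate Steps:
(A(-153) - 6059) + 31679 = (2*(-153) - 6059) + 31679 = (-306 - 6059) + 31679 = -6365 + 31679 = 25314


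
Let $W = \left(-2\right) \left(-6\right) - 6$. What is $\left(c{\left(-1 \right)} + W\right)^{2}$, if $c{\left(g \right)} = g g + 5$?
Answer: $144$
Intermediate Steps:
$c{\left(g \right)} = 5 + g^{2}$ ($c{\left(g \right)} = g^{2} + 5 = 5 + g^{2}$)
$W = 6$ ($W = 12 - 6 = 6$)
$\left(c{\left(-1 \right)} + W\right)^{2} = \left(\left(5 + \left(-1\right)^{2}\right) + 6\right)^{2} = \left(\left(5 + 1\right) + 6\right)^{2} = \left(6 + 6\right)^{2} = 12^{2} = 144$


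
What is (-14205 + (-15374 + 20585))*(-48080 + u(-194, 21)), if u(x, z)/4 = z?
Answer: 431676024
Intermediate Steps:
u(x, z) = 4*z
(-14205 + (-15374 + 20585))*(-48080 + u(-194, 21)) = (-14205 + (-15374 + 20585))*(-48080 + 4*21) = (-14205 + 5211)*(-48080 + 84) = -8994*(-47996) = 431676024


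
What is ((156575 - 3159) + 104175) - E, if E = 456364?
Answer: -198773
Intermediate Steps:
((156575 - 3159) + 104175) - E = ((156575 - 3159) + 104175) - 1*456364 = (153416 + 104175) - 456364 = 257591 - 456364 = -198773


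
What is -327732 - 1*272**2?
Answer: -401716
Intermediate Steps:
-327732 - 1*272**2 = -327732 - 1*73984 = -327732 - 73984 = -401716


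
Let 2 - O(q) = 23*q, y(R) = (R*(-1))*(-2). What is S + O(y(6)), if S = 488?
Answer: 214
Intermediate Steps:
y(R) = 2*R (y(R) = -R*(-2) = 2*R)
O(q) = 2 - 23*q
S + O(y(6)) = 488 + (2 - 46*6) = 488 + (2 - 23*12) = 488 + (2 - 276) = 488 - 274 = 214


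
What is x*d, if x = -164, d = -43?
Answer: 7052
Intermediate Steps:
x*d = -164*(-43) = 7052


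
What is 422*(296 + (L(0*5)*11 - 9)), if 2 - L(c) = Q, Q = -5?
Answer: 153608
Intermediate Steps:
L(c) = 7 (L(c) = 2 - 1*(-5) = 2 + 5 = 7)
422*(296 + (L(0*5)*11 - 9)) = 422*(296 + (7*11 - 9)) = 422*(296 + (77 - 9)) = 422*(296 + 68) = 422*364 = 153608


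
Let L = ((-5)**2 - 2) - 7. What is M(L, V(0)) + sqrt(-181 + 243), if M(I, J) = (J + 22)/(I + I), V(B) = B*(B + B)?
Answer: 11/16 + sqrt(62) ≈ 8.5615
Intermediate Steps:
L = 16 (L = (25 - 2) - 7 = 23 - 7 = 16)
V(B) = 2*B**2 (V(B) = B*(2*B) = 2*B**2)
M(I, J) = (22 + J)/(2*I) (M(I, J) = (22 + J)/((2*I)) = (22 + J)*(1/(2*I)) = (22 + J)/(2*I))
M(L, V(0)) + sqrt(-181 + 243) = (1/2)*(22 + 2*0**2)/16 + sqrt(-181 + 243) = (1/2)*(1/16)*(22 + 2*0) + sqrt(62) = (1/2)*(1/16)*(22 + 0) + sqrt(62) = (1/2)*(1/16)*22 + sqrt(62) = 11/16 + sqrt(62)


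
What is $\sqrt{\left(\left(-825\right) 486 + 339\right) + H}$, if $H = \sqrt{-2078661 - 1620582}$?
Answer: $\sqrt{-400611 + 3 i \sqrt{411027}} \approx 1.519 + 632.94 i$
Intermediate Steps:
$H = 3 i \sqrt{411027}$ ($H = \sqrt{-3699243} = 3 i \sqrt{411027} \approx 1923.3 i$)
$\sqrt{\left(\left(-825\right) 486 + 339\right) + H} = \sqrt{\left(\left(-825\right) 486 + 339\right) + 3 i \sqrt{411027}} = \sqrt{\left(-400950 + 339\right) + 3 i \sqrt{411027}} = \sqrt{-400611 + 3 i \sqrt{411027}}$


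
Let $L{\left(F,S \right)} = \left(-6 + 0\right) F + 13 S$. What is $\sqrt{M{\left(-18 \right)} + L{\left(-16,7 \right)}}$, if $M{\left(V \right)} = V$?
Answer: $13$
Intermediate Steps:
$L{\left(F,S \right)} = - 6 F + 13 S$
$\sqrt{M{\left(-18 \right)} + L{\left(-16,7 \right)}} = \sqrt{-18 + \left(\left(-6\right) \left(-16\right) + 13 \cdot 7\right)} = \sqrt{-18 + \left(96 + 91\right)} = \sqrt{-18 + 187} = \sqrt{169} = 13$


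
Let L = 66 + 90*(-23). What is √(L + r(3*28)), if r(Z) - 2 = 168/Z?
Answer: 20*I*√5 ≈ 44.721*I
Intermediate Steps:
r(Z) = 2 + 168/Z
L = -2004 (L = 66 - 2070 = -2004)
√(L + r(3*28)) = √(-2004 + (2 + 168/((3*28)))) = √(-2004 + (2 + 168/84)) = √(-2004 + (2 + 168*(1/84))) = √(-2004 + (2 + 2)) = √(-2004 + 4) = √(-2000) = 20*I*√5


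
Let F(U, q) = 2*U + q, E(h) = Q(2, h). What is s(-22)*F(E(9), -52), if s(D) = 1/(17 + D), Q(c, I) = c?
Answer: 48/5 ≈ 9.6000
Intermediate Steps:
E(h) = 2
F(U, q) = q + 2*U
s(-22)*F(E(9), -52) = (-52 + 2*2)/(17 - 22) = (-52 + 4)/(-5) = -1/5*(-48) = 48/5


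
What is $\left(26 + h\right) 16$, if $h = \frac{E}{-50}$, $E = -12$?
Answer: $\frac{10496}{25} \approx 419.84$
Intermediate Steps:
$h = \frac{6}{25}$ ($h = - \frac{12}{-50} = \left(-12\right) \left(- \frac{1}{50}\right) = \frac{6}{25} \approx 0.24$)
$\left(26 + h\right) 16 = \left(26 + \frac{6}{25}\right) 16 = \frac{656}{25} \cdot 16 = \frac{10496}{25}$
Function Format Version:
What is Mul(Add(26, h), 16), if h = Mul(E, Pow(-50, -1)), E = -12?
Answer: Rational(10496, 25) ≈ 419.84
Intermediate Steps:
h = Rational(6, 25) (h = Mul(-12, Pow(-50, -1)) = Mul(-12, Rational(-1, 50)) = Rational(6, 25) ≈ 0.24000)
Mul(Add(26, h), 16) = Mul(Add(26, Rational(6, 25)), 16) = Mul(Rational(656, 25), 16) = Rational(10496, 25)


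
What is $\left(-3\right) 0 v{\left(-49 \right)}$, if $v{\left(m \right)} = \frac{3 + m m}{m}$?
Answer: $0$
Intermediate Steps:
$v{\left(m \right)} = \frac{3 + m^{2}}{m}$
$\left(-3\right) 0 v{\left(-49 \right)} = \left(-3\right) 0 \left(-49 + \frac{3}{-49}\right) = 0 \left(-49 + 3 \left(- \frac{1}{49}\right)\right) = 0 \left(-49 - \frac{3}{49}\right) = 0 \left(- \frac{2404}{49}\right) = 0$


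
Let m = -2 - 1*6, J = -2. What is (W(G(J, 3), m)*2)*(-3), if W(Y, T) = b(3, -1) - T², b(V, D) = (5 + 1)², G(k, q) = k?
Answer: 168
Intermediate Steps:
b(V, D) = 36 (b(V, D) = 6² = 36)
m = -8 (m = -2 - 6 = -8)
W(Y, T) = 36 - T²
(W(G(J, 3), m)*2)*(-3) = ((36 - 1*(-8)²)*2)*(-3) = ((36 - 1*64)*2)*(-3) = ((36 - 64)*2)*(-3) = -28*2*(-3) = -56*(-3) = 168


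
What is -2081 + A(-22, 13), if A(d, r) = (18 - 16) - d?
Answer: -2057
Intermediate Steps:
A(d, r) = 2 - d
-2081 + A(-22, 13) = -2081 + (2 - 1*(-22)) = -2081 + (2 + 22) = -2081 + 24 = -2057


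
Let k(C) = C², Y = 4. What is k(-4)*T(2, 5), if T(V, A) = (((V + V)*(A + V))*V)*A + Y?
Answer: 4544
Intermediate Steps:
T(V, A) = 4 + 2*A*V²*(A + V) (T(V, A) = (((V + V)*(A + V))*V)*A + 4 = (((2*V)*(A + V))*V)*A + 4 = ((2*V*(A + V))*V)*A + 4 = (2*V²*(A + V))*A + 4 = 2*A*V²*(A + V) + 4 = 4 + 2*A*V²*(A + V))
k(-4)*T(2, 5) = (-4)²*(4 + 2*5*2³ + 2*5²*2²) = 16*(4 + 2*5*8 + 2*25*4) = 16*(4 + 80 + 200) = 16*284 = 4544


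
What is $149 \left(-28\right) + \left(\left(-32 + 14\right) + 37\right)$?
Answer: $-4153$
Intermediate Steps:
$149 \left(-28\right) + \left(\left(-32 + 14\right) + 37\right) = -4172 + \left(-18 + 37\right) = -4172 + 19 = -4153$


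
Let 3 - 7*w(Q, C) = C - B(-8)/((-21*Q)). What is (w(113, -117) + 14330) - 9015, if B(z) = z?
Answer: 88572233/16611 ≈ 5332.1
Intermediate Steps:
w(Q, C) = 3/7 - C/7 + 8/(147*Q) (w(Q, C) = 3/7 - (C - (-8)/((-21*Q)))/7 = 3/7 - (C - (-8)*(-1/(21*Q)))/7 = 3/7 - (C - 8/(21*Q))/7 = 3/7 + (-C/7 + 8/(147*Q)) = 3/7 - C/7 + 8/(147*Q))
(w(113, -117) + 14330) - 9015 = ((1/147)*(8 - 21*113*(-3 - 117))/113 + 14330) - 9015 = ((1/147)*(1/113)*(8 - 21*113*(-120)) + 14330) - 9015 = ((1/147)*(1/113)*(8 + 284760) + 14330) - 9015 = ((1/147)*(1/113)*284768 + 14330) - 9015 = (284768/16611 + 14330) - 9015 = 238320398/16611 - 9015 = 88572233/16611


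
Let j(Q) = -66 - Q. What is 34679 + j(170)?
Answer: 34443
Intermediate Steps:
34679 + j(170) = 34679 + (-66 - 1*170) = 34679 + (-66 - 170) = 34679 - 236 = 34443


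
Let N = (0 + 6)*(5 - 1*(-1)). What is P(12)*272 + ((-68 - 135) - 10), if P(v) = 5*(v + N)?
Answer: 65067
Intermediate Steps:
N = 36 (N = 6*(5 + 1) = 6*6 = 36)
P(v) = 180 + 5*v (P(v) = 5*(v + 36) = 5*(36 + v) = 180 + 5*v)
P(12)*272 + ((-68 - 135) - 10) = (180 + 5*12)*272 + ((-68 - 135) - 10) = (180 + 60)*272 + (-203 - 10) = 240*272 - 213 = 65280 - 213 = 65067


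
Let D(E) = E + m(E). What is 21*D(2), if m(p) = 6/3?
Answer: 84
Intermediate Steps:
m(p) = 2 (m(p) = 6*(1/3) = 2)
D(E) = 2 + E (D(E) = E + 2 = 2 + E)
21*D(2) = 21*(2 + 2) = 21*4 = 84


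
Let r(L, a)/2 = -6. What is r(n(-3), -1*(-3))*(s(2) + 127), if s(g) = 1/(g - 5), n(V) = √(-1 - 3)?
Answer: -1520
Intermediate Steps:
n(V) = 2*I (n(V) = √(-4) = 2*I)
s(g) = 1/(-5 + g)
r(L, a) = -12 (r(L, a) = 2*(-6) = -12)
r(n(-3), -1*(-3))*(s(2) + 127) = -12*(1/(-5 + 2) + 127) = -12*(1/(-3) + 127) = -12*(-⅓ + 127) = -12*380/3 = -1520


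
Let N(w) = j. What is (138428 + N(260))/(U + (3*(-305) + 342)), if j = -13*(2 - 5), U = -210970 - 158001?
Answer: -19781/52792 ≈ -0.37470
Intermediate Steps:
U = -368971
j = 39 (j = -13*(-3) = 39)
N(w) = 39
(138428 + N(260))/(U + (3*(-305) + 342)) = (138428 + 39)/(-368971 + (3*(-305) + 342)) = 138467/(-368971 + (-915 + 342)) = 138467/(-368971 - 573) = 138467/(-369544) = 138467*(-1/369544) = -19781/52792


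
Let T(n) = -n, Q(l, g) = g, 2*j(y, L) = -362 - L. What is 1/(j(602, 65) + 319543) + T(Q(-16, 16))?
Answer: -10218542/638659 ≈ -16.000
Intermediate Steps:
j(y, L) = -181 - L/2 (j(y, L) = (-362 - L)/2 = -181 - L/2)
1/(j(602, 65) + 319543) + T(Q(-16, 16)) = 1/((-181 - ½*65) + 319543) - 1*16 = 1/((-181 - 65/2) + 319543) - 16 = 1/(-427/2 + 319543) - 16 = 1/(638659/2) - 16 = 2/638659 - 16 = -10218542/638659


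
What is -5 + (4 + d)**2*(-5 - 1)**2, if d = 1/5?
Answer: 15751/25 ≈ 630.04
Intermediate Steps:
d = 1/5 ≈ 0.20000
-5 + (4 + d)**2*(-5 - 1)**2 = -5 + (4 + 1/5)**2*(-5 - 1)**2 = -5 + (21/5)**2*(-6)**2 = -5 + (441/25)*36 = -5 + 15876/25 = 15751/25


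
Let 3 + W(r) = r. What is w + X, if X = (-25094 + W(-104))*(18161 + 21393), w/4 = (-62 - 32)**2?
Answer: -996765010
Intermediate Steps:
W(r) = -3 + r
w = 35344 (w = 4*(-62 - 32)**2 = 4*(-94)**2 = 4*8836 = 35344)
X = -996800354 (X = (-25094 + (-3 - 104))*(18161 + 21393) = (-25094 - 107)*39554 = -25201*39554 = -996800354)
w + X = 35344 - 996800354 = -996765010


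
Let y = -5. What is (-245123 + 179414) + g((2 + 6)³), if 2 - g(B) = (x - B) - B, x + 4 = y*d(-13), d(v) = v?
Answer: -64744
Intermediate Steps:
x = 61 (x = -4 - 5*(-13) = -4 + 65 = 61)
g(B) = -59 + 2*B (g(B) = 2 - ((61 - B) - B) = 2 - (61 - 2*B) = 2 + (-61 + 2*B) = -59 + 2*B)
(-245123 + 179414) + g((2 + 6)³) = (-245123 + 179414) + (-59 + 2*(2 + 6)³) = -65709 + (-59 + 2*8³) = -65709 + (-59 + 2*512) = -65709 + (-59 + 1024) = -65709 + 965 = -64744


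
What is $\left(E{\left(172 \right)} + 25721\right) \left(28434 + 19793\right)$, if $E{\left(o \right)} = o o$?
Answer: $2667194235$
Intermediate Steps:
$E{\left(o \right)} = o^{2}$
$\left(E{\left(172 \right)} + 25721\right) \left(28434 + 19793\right) = \left(172^{2} + 25721\right) \left(28434 + 19793\right) = \left(29584 + 25721\right) 48227 = 55305 \cdot 48227 = 2667194235$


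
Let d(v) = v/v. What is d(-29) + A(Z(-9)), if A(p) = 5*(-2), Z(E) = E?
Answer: -9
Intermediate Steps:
A(p) = -10
d(v) = 1
d(-29) + A(Z(-9)) = 1 - 10 = -9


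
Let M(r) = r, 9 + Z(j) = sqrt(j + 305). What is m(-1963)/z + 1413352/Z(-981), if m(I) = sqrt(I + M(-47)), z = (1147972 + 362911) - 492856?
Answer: -12720168/757 - 36747152*I/757 + I*sqrt(2010)/1018027 ≈ -16803.0 - 48543.0*I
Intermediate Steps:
Z(j) = -9 + sqrt(305 + j) (Z(j) = -9 + sqrt(j + 305) = -9 + sqrt(305 + j))
z = 1018027 (z = 1510883 - 492856 = 1018027)
m(I) = sqrt(-47 + I) (m(I) = sqrt(I - 47) = sqrt(-47 + I))
m(-1963)/z + 1413352/Z(-981) = sqrt(-47 - 1963)/1018027 + 1413352/(-9 + sqrt(305 - 981)) = sqrt(-2010)*(1/1018027) + 1413352/(-9 + sqrt(-676)) = (I*sqrt(2010))*(1/1018027) + 1413352/(-9 + 26*I) = I*sqrt(2010)/1018027 + 1413352*((-9 - 26*I)/757) = I*sqrt(2010)/1018027 + 1413352*(-9 - 26*I)/757 = 1413352*(-9 - 26*I)/757 + I*sqrt(2010)/1018027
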